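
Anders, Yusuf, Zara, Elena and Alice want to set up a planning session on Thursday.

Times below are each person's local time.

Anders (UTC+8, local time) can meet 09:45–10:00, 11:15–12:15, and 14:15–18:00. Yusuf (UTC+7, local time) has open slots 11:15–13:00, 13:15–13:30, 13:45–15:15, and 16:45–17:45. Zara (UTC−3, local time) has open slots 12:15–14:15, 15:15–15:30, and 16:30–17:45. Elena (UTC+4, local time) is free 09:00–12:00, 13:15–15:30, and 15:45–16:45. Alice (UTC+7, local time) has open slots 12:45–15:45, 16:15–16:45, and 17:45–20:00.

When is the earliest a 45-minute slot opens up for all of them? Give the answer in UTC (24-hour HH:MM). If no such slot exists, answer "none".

none

Anders → UTC: 01:45–02:00, 03:15–04:15, 06:15–10:00.
Yusuf → UTC: 04:15–06:00, 06:15–06:30, 06:45–08:15, 09:45–10:45.
Zara → UTC: 15:15–17:15, 18:15–18:30, 19:30–20:45.
Elena → UTC: 05:00–08:00, 09:15–11:30, 11:45–12:45.
Alice → UTC: 05:45–08:45, 09:15–09:45, 10:45–13:00.
Anders ∩ Yusuf: 06:15–06:30, 06:45–08:15, 09:45–10:00.
Anders ∩ Yusuf ∩ Zara: (none).
Anders ∩ Yusuf ∩ Zara ∩ Elena: (none).
Anders ∩ Yusuf ∩ Zara ∩ Elena ∩ Alice: (none).
Windows ≥ 45 min: (none).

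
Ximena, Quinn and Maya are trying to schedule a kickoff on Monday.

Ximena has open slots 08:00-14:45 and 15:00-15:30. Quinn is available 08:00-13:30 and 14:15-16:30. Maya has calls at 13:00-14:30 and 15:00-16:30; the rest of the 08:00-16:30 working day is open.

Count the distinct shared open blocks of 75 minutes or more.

1

Maya free within 08:00–16:30: 08:00–13:00, 14:30–15:00.
Ximena ∩ Quinn: 08:00–13:30, 14:15–14:45, 15:00–15:30.
Ximena ∩ Quinn ∩ Maya: 08:00–13:00, 14:30–14:45.
Windows ≥ 75 min: 08:00–13:00.
That's 1 window.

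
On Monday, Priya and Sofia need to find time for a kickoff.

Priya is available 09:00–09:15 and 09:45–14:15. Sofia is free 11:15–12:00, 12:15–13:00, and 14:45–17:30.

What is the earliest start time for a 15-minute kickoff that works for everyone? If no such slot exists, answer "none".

Priya ∩ Sofia: 11:15–12:00, 12:15–13:00.
Windows ≥ 15 min: 11:15–12:00, 12:15–13:00.
Earliest such window starts at 11:15.

11:15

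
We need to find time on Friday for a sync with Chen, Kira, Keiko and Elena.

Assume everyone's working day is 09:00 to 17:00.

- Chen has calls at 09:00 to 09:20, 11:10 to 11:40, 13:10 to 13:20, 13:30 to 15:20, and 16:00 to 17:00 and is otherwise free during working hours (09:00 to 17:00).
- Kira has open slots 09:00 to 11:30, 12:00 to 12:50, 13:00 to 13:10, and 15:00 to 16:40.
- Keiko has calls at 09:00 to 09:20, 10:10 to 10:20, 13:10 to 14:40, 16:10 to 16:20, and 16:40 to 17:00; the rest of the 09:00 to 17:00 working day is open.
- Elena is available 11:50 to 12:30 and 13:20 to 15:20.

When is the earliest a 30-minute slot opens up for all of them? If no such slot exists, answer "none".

12:00

Chen free within 09:00–17:00: 09:20–11:10, 11:40–13:10, 13:20–13:30, 15:20–16:00.
Keiko free within 09:00–17:00: 09:20–10:10, 10:20–13:10, 14:40–16:10, 16:20–16:40.
Chen ∩ Kira: 09:20–11:10, 12:00–12:50, 13:00–13:10, 15:20–16:00.
Chen ∩ Kira ∩ Keiko: 09:20–10:10, 10:20–11:10, 12:00–12:50, 13:00–13:10, 15:20–16:00.
Chen ∩ Kira ∩ Keiko ∩ Elena: 12:00–12:30.
Windows ≥ 30 min: 12:00–12:30.
Earliest such window starts at 12:00.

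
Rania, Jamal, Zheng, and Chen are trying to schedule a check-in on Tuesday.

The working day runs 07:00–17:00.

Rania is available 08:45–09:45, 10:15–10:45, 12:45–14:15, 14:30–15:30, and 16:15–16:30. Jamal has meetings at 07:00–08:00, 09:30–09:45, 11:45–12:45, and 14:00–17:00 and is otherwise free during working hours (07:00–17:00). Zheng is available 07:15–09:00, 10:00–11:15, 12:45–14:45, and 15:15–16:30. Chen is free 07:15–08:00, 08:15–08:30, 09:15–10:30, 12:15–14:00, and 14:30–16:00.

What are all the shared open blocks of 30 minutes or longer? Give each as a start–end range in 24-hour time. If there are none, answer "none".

Jamal free within 07:00–17:00: 08:00–09:30, 09:45–11:45, 12:45–14:00.
Rania ∩ Jamal: 08:45–09:30, 10:15–10:45, 12:45–14:00.
Rania ∩ Jamal ∩ Zheng: 08:45–09:00, 10:15–10:45, 12:45–14:00.
Rania ∩ Jamal ∩ Zheng ∩ Chen: 10:15–10:30, 12:45–14:00.
Windows ≥ 30 min: 12:45–14:00.

12:45–14:00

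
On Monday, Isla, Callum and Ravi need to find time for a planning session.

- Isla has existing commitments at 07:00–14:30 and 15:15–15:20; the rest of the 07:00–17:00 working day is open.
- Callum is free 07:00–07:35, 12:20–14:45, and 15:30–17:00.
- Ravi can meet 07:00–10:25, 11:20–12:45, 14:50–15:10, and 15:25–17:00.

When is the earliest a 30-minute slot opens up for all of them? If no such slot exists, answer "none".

Isla free within 07:00–17:00: 14:30–15:15, 15:20–17:00.
Isla ∩ Callum: 14:30–14:45, 15:30–17:00.
Isla ∩ Callum ∩ Ravi: 15:30–17:00.
Windows ≥ 30 min: 15:30–17:00.
Earliest such window starts at 15:30.

15:30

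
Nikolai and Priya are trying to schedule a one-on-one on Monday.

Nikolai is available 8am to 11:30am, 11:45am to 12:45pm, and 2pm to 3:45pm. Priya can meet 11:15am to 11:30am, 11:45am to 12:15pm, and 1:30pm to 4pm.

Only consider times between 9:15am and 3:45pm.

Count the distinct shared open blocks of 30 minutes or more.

2

Nikolai ∩ Priya: 11:15–11:30, 11:45–12:15, 14:00–15:45.
Restricted to 09:15–15:45: 11:15–11:30, 11:45–12:15, 14:00–15:45.
Windows ≥ 30 min: 11:45–12:15, 14:00–15:45.
That's 2 windows.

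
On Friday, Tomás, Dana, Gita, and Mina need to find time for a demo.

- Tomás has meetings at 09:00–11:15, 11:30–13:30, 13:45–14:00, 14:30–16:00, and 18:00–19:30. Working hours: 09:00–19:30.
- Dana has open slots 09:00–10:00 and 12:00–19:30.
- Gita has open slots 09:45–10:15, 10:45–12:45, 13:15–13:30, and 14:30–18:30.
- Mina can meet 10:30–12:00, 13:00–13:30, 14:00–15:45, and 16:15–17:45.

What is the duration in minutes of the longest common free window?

Tomás free within 09:00–19:30: 11:15–11:30, 13:30–13:45, 14:00–14:30, 16:00–18:00.
Tomás ∩ Dana: 13:30–13:45, 14:00–14:30, 16:00–18:00.
Tomás ∩ Dana ∩ Gita: 16:00–18:00.
Tomás ∩ Dana ∩ Gita ∩ Mina: 16:15–17:45.
Single common window of 90 minutes.

90 minutes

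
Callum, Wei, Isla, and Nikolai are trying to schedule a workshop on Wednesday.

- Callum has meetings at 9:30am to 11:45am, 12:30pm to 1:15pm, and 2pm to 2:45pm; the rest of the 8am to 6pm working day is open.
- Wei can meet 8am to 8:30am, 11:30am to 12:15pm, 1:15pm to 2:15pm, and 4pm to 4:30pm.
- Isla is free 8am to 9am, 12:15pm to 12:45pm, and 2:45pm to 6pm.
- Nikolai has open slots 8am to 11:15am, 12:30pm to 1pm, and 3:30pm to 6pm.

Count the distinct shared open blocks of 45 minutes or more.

Callum free within 08:00–18:00: 08:00–09:30, 11:45–12:30, 13:15–14:00, 14:45–18:00.
Callum ∩ Wei: 08:00–08:30, 11:45–12:15, 13:15–14:00, 16:00–16:30.
Callum ∩ Wei ∩ Isla: 08:00–08:30, 16:00–16:30.
Callum ∩ Wei ∩ Isla ∩ Nikolai: 08:00–08:30, 16:00–16:30.
Windows ≥ 45 min: (none).
That's 0 windows.

0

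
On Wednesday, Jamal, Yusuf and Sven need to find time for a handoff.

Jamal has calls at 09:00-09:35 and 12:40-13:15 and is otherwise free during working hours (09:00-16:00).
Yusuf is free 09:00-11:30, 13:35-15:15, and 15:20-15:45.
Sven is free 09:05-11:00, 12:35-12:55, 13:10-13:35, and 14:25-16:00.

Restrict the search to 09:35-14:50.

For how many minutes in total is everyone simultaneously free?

110 minutes

Jamal free within 09:00–16:00: 09:35–12:40, 13:15–16:00.
Jamal ∩ Yusuf: 09:35–11:30, 13:35–15:15, 15:20–15:45.
Jamal ∩ Yusuf ∩ Sven: 09:35–11:00, 14:25–15:15, 15:20–15:45.
Restricted to 09:35–14:50: 09:35–11:00, 14:25–14:50.
Total common minutes: 85 + 25 = 110.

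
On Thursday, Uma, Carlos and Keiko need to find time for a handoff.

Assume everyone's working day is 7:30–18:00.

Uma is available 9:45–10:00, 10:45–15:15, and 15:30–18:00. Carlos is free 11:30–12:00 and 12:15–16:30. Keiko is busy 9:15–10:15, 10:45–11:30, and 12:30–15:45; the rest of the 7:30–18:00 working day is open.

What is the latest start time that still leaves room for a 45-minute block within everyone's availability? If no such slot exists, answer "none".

Keiko free within 07:30–18:00: 07:30–09:15, 10:15–10:45, 11:30–12:30, 15:45–18:00.
Uma ∩ Carlos: 11:30–12:00, 12:15–15:15, 15:30–16:30.
Uma ∩ Carlos ∩ Keiko: 11:30–12:00, 12:15–12:30, 15:45–16:30.
Windows ≥ 45 min: 15:45–16:30.
Latest start in the last window 15:45–16:30 is 16:30 − 45 min = 15:45.

15:45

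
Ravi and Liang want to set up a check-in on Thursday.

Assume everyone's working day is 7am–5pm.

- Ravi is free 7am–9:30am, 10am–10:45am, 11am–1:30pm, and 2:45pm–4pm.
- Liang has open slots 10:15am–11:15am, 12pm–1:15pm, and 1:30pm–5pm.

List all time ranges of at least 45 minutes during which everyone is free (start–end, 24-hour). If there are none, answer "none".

12:00–13:15, 14:45–16:00

Ravi ∩ Liang: 10:15–10:45, 11:00–11:15, 12:00–13:15, 14:45–16:00.
Windows ≥ 45 min: 12:00–13:15, 14:45–16:00.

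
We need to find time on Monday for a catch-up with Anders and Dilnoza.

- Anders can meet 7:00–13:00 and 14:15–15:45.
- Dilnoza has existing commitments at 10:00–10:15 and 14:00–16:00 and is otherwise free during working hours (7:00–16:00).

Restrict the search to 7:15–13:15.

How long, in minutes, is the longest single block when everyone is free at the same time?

Dilnoza free within 07:00–16:00: 07:00–10:00, 10:15–14:00.
Anders ∩ Dilnoza: 07:00–10:00, 10:15–13:00.
Restricted to 07:15–13:15: 07:15–10:00, 10:15–13:00.
Common window lengths: 165, 165 min; longest is 165.

165 minutes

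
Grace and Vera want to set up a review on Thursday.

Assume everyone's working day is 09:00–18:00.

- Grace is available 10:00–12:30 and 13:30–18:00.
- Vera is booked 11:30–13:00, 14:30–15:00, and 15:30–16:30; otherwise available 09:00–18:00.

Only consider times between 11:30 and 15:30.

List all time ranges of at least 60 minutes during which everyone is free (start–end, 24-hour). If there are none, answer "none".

13:30–14:30

Vera free within 09:00–18:00: 09:00–11:30, 13:00–14:30, 15:00–15:30, 16:30–18:00.
Grace ∩ Vera: 10:00–11:30, 13:30–14:30, 15:00–15:30, 16:30–18:00.
Restricted to 11:30–15:30: 13:30–14:30, 15:00–15:30.
Windows ≥ 60 min: 13:30–14:30.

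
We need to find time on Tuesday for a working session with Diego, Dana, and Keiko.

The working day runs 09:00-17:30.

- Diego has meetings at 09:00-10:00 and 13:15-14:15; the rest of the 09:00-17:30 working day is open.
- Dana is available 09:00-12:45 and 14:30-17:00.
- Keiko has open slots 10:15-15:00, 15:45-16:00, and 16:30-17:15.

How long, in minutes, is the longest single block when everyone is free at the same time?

Diego free within 09:00–17:30: 10:00–13:15, 14:15–17:30.
Diego ∩ Dana: 10:00–12:45, 14:30–17:00.
Diego ∩ Dana ∩ Keiko: 10:15–12:45, 14:30–15:00, 15:45–16:00, 16:30–17:00.
Common window lengths: 150, 30, 15, 30 min; longest is 150.

150 minutes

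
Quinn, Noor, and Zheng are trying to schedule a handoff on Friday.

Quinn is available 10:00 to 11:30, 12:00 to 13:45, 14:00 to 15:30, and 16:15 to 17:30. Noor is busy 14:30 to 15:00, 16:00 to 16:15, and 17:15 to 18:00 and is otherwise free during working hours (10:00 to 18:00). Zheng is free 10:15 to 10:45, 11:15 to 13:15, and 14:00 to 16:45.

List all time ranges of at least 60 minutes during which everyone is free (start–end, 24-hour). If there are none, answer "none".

Noor free within 10:00–18:00: 10:00–14:30, 15:00–16:00, 16:15–17:15.
Quinn ∩ Noor: 10:00–11:30, 12:00–13:45, 14:00–14:30, 15:00–15:30, 16:15–17:15.
Quinn ∩ Noor ∩ Zheng: 10:15–10:45, 11:15–11:30, 12:00–13:15, 14:00–14:30, 15:00–15:30, 16:15–16:45.
Windows ≥ 60 min: 12:00–13:15.

12:00–13:15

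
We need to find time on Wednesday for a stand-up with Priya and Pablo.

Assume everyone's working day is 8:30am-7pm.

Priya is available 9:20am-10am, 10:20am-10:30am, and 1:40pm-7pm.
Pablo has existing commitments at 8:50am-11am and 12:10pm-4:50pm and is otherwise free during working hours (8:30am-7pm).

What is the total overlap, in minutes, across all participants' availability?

Pablo free within 08:30–19:00: 08:30–08:50, 11:00–12:10, 16:50–19:00.
Priya ∩ Pablo: 16:50–19:00.
Total common minutes: 130.

130 minutes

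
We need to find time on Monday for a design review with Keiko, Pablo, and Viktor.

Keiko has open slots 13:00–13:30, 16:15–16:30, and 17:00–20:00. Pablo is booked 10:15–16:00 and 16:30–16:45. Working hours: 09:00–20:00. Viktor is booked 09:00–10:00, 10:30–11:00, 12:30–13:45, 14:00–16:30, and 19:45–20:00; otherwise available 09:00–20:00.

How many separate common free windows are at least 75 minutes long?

Pablo free within 09:00–20:00: 09:00–10:15, 16:00–16:30, 16:45–20:00.
Viktor free within 09:00–20:00: 10:00–10:30, 11:00–12:30, 13:45–14:00, 16:30–19:45.
Keiko ∩ Pablo: 16:15–16:30, 17:00–20:00.
Keiko ∩ Pablo ∩ Viktor: 17:00–19:45.
Windows ≥ 75 min: 17:00–19:45.
That's 1 window.

1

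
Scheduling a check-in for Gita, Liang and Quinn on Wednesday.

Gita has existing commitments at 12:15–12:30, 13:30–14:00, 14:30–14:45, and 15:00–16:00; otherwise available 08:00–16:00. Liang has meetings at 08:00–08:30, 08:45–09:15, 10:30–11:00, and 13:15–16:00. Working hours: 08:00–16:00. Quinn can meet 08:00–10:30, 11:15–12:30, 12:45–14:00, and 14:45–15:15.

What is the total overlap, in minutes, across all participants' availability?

Gita free within 08:00–16:00: 08:00–12:15, 12:30–13:30, 14:00–14:30, 14:45–15:00.
Liang free within 08:00–16:00: 08:30–08:45, 09:15–10:30, 11:00–13:15.
Gita ∩ Liang: 08:30–08:45, 09:15–10:30, 11:00–12:15, 12:30–13:15.
Gita ∩ Liang ∩ Quinn: 08:30–08:45, 09:15–10:30, 11:15–12:15, 12:45–13:15.
Total common minutes: 15 + 75 + 60 + 30 = 180.

180 minutes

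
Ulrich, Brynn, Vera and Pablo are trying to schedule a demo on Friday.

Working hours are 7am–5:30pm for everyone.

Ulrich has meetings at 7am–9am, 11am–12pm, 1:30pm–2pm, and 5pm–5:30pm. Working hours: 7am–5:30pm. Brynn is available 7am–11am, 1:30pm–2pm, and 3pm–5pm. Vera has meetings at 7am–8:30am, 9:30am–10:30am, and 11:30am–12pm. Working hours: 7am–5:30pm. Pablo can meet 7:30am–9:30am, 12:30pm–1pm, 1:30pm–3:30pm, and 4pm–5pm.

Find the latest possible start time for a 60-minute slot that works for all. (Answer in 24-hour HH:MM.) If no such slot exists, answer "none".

16:00

Ulrich free within 07:00–17:30: 09:00–11:00, 12:00–13:30, 14:00–17:00.
Vera free within 07:00–17:30: 08:30–09:30, 10:30–11:30, 12:00–17:30.
Ulrich ∩ Brynn: 09:00–11:00, 15:00–17:00.
Ulrich ∩ Brynn ∩ Vera: 09:00–09:30, 10:30–11:00, 15:00–17:00.
Ulrich ∩ Brynn ∩ Vera ∩ Pablo: 09:00–09:30, 15:00–15:30, 16:00–17:00.
Windows ≥ 60 min: 16:00–17:00.
Latest start in the last window 16:00–17:00 is 17:00 − 60 min = 16:00.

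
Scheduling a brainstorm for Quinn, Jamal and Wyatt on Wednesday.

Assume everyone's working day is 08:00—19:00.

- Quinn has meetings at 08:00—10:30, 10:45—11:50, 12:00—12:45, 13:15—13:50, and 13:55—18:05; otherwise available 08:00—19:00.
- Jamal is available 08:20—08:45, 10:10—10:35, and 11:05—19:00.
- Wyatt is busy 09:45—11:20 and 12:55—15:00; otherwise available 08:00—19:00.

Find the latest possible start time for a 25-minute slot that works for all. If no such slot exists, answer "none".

Quinn free within 08:00–19:00: 10:30–10:45, 11:50–12:00, 12:45–13:15, 13:50–13:55, 18:05–19:00.
Wyatt free within 08:00–19:00: 08:00–09:45, 11:20–12:55, 15:00–19:00.
Quinn ∩ Jamal: 10:30–10:35, 11:50–12:00, 12:45–13:15, 13:50–13:55, 18:05–19:00.
Quinn ∩ Jamal ∩ Wyatt: 11:50–12:00, 12:45–12:55, 18:05–19:00.
Windows ≥ 25 min: 18:05–19:00.
Latest start in the last window 18:05–19:00 is 19:00 − 25 min = 18:35.

18:35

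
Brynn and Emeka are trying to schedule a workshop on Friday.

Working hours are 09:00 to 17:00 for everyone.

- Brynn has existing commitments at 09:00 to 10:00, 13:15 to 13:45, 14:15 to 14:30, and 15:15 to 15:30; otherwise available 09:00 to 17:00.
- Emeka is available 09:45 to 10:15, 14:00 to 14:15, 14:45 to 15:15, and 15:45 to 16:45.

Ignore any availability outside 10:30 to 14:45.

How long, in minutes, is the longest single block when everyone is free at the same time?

15 minutes

Brynn free within 09:00–17:00: 10:00–13:15, 13:45–14:15, 14:30–15:15, 15:30–17:00.
Brynn ∩ Emeka: 10:00–10:15, 14:00–14:15, 14:45–15:15, 15:45–16:45.
Restricted to 10:30–14:45: 14:00–14:15.
Single common window of 15 minutes.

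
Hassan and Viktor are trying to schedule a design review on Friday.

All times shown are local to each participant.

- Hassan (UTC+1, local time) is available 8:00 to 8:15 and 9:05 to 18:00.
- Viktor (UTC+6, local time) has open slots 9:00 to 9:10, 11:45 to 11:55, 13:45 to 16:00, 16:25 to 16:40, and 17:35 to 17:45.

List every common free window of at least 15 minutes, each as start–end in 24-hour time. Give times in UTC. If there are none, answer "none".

08:05–10:00, 10:25–10:40

Hassan → UTC: 07:00–07:15, 08:05–17:00.
Viktor → UTC: 03:00–03:10, 05:45–05:55, 07:45–10:00, 10:25–10:40, 11:35–11:45.
Hassan ∩ Viktor: 08:05–10:00, 10:25–10:40, 11:35–11:45.
Windows ≥ 15 min: 08:05–10:00, 10:25–10:40.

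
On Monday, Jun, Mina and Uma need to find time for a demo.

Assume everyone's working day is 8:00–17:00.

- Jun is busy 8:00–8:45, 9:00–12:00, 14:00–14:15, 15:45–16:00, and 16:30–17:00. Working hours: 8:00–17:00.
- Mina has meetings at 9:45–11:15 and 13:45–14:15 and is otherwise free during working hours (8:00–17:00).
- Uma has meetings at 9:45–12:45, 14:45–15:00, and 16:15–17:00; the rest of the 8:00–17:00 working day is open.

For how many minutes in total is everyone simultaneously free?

Jun free within 08:00–17:00: 08:45–09:00, 12:00–14:00, 14:15–15:45, 16:00–16:30.
Mina free within 08:00–17:00: 08:00–09:45, 11:15–13:45, 14:15–17:00.
Uma free within 08:00–17:00: 08:00–09:45, 12:45–14:45, 15:00–16:15.
Jun ∩ Mina: 08:45–09:00, 12:00–13:45, 14:15–15:45, 16:00–16:30.
Jun ∩ Mina ∩ Uma: 08:45–09:00, 12:45–13:45, 14:15–14:45, 15:00–15:45, 16:00–16:15.
Total common minutes: 15 + 60 + 30 + 45 + 15 = 165.

165 minutes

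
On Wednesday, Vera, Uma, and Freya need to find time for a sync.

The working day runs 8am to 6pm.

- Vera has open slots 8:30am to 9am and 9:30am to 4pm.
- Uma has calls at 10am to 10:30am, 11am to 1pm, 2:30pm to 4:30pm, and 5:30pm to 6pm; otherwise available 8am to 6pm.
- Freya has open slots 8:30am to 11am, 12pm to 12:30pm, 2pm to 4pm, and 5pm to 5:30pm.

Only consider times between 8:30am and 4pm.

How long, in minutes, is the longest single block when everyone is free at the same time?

30 minutes

Uma free within 08:00–18:00: 08:00–10:00, 10:30–11:00, 13:00–14:30, 16:30–17:30.
Vera ∩ Uma: 08:30–09:00, 09:30–10:00, 10:30–11:00, 13:00–14:30.
Vera ∩ Uma ∩ Freya: 08:30–09:00, 09:30–10:00, 10:30–11:00, 14:00–14:30.
Restricted to 08:30–16:00: 08:30–09:00, 09:30–10:00, 10:30–11:00, 14:00–14:30.
Common window lengths: 30, 30, 30, 30 min; longest is 30.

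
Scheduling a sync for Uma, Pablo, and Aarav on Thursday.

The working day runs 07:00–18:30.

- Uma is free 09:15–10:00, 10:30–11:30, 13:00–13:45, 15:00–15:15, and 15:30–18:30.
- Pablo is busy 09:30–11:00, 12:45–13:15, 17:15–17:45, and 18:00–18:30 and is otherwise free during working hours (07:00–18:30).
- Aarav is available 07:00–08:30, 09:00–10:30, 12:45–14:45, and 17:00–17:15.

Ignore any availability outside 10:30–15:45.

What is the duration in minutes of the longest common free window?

Pablo free within 07:00–18:30: 07:00–09:30, 11:00–12:45, 13:15–17:15, 17:45–18:00.
Uma ∩ Pablo: 09:15–09:30, 11:00–11:30, 13:15–13:45, 15:00–15:15, 15:30–17:15, 17:45–18:00.
Uma ∩ Pablo ∩ Aarav: 09:15–09:30, 13:15–13:45, 17:00–17:15.
Restricted to 10:30–15:45: 13:15–13:45.
Single common window of 30 minutes.

30 minutes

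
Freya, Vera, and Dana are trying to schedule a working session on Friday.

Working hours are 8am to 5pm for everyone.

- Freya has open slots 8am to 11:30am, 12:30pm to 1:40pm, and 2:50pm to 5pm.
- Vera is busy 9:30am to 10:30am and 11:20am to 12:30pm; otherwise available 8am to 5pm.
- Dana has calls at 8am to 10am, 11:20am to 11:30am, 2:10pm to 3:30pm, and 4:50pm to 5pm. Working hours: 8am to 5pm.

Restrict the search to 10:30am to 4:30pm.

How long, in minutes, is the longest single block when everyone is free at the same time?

70 minutes

Vera free within 08:00–17:00: 08:00–09:30, 10:30–11:20, 12:30–17:00.
Dana free within 08:00–17:00: 10:00–11:20, 11:30–14:10, 15:30–16:50.
Freya ∩ Vera: 08:00–09:30, 10:30–11:20, 12:30–13:40, 14:50–17:00.
Freya ∩ Vera ∩ Dana: 10:30–11:20, 12:30–13:40, 15:30–16:50.
Restricted to 10:30–16:30: 10:30–11:20, 12:30–13:40, 15:30–16:30.
Common window lengths: 50, 70, 60 min; longest is 70.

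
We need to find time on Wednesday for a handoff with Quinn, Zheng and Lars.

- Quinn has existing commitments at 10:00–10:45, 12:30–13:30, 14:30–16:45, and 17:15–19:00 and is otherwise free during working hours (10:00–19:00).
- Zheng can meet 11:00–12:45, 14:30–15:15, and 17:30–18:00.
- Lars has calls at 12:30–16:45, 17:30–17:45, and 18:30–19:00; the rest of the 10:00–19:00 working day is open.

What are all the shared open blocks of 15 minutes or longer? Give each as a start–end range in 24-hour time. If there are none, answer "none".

Quinn free within 10:00–19:00: 10:45–12:30, 13:30–14:30, 16:45–17:15.
Lars free within 10:00–19:00: 10:00–12:30, 16:45–17:30, 17:45–18:30.
Quinn ∩ Zheng: 11:00–12:30.
Quinn ∩ Zheng ∩ Lars: 11:00–12:30.
Windows ≥ 15 min: 11:00–12:30.

11:00–12:30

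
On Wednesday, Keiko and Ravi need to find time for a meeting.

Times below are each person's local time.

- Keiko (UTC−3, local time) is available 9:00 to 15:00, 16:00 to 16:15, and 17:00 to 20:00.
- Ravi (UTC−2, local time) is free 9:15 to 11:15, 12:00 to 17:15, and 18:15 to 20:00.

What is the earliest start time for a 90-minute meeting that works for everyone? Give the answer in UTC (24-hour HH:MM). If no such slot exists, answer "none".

Keiko → UTC: 12:00–18:00, 19:00–19:15, 20:00–23:00.
Ravi → UTC: 11:15–13:15, 14:00–19:15, 20:15–22:00.
Keiko ∩ Ravi: 12:00–13:15, 14:00–18:00, 19:00–19:15, 20:15–22:00.
Windows ≥ 90 min: 14:00–18:00, 20:15–22:00.
Earliest such window starts at 14:00.

14:00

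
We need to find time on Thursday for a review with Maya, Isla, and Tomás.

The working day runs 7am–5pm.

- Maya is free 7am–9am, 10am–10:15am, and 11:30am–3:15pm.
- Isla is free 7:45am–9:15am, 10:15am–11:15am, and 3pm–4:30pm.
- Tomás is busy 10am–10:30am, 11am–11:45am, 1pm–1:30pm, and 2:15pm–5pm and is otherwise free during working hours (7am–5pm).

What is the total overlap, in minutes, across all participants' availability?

75 minutes

Tomás free within 07:00–17:00: 07:00–10:00, 10:30–11:00, 11:45–13:00, 13:30–14:15.
Maya ∩ Isla: 07:45–09:00, 15:00–15:15.
Maya ∩ Isla ∩ Tomás: 07:45–09:00.
Total common minutes: 75.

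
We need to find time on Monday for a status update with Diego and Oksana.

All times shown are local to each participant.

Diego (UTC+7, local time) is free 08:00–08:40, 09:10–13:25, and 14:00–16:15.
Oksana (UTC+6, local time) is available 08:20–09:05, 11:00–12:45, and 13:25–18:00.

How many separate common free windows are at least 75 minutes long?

2

Diego → UTC: 01:00–01:40, 02:10–06:25, 07:00–09:15.
Oksana → UTC: 02:20–03:05, 05:00–06:45, 07:25–12:00.
Diego ∩ Oksana: 02:20–03:05, 05:00–06:25, 07:25–09:15.
Windows ≥ 75 min: 05:00–06:25, 07:25–09:15.
That's 2 windows.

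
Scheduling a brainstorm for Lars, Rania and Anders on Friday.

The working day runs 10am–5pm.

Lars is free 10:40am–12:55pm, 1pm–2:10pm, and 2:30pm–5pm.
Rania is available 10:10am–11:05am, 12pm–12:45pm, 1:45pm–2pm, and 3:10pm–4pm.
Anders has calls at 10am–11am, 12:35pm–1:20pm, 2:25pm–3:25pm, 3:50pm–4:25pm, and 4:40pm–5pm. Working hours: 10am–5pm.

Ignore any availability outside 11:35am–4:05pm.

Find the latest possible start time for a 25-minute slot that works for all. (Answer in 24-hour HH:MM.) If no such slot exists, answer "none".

Anders free within 10:00–17:00: 11:00–12:35, 13:20–14:25, 15:25–15:50, 16:25–16:40.
Lars ∩ Rania: 10:40–11:05, 12:00–12:45, 13:45–14:00, 15:10–16:00.
Lars ∩ Rania ∩ Anders: 11:00–11:05, 12:00–12:35, 13:45–14:00, 15:25–15:50.
Restricted to 11:35–16:05: 12:00–12:35, 13:45–14:00, 15:25–15:50.
Windows ≥ 25 min: 12:00–12:35, 15:25–15:50.
Latest start in the last window 15:25–15:50 is 15:50 − 25 min = 15:25.

15:25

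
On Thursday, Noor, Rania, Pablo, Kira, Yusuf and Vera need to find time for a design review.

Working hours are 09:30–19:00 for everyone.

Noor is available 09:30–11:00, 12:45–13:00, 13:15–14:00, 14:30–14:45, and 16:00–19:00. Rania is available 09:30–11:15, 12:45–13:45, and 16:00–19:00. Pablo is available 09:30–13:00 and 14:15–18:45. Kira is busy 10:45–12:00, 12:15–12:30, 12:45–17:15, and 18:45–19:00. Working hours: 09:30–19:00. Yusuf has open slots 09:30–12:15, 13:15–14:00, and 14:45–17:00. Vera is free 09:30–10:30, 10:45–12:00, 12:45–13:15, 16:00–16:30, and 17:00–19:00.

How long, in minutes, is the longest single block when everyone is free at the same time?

Kira free within 09:30–19:00: 09:30–10:45, 12:00–12:15, 12:30–12:45, 17:15–18:45.
Noor ∩ Rania: 09:30–11:00, 12:45–13:00, 13:15–13:45, 16:00–19:00.
Noor ∩ Rania ∩ Pablo: 09:30–11:00, 12:45–13:00, 16:00–18:45.
Noor ∩ Rania ∩ Pablo ∩ Kira: 09:30–10:45, 17:15–18:45.
Noor ∩ Rania ∩ Pablo ∩ Kira ∩ Yusuf: 09:30–10:45.
Noor ∩ Rania ∩ Pablo ∩ Kira ∩ Yusuf ∩ Vera: 09:30–10:30.
Single common window of 60 minutes.

60 minutes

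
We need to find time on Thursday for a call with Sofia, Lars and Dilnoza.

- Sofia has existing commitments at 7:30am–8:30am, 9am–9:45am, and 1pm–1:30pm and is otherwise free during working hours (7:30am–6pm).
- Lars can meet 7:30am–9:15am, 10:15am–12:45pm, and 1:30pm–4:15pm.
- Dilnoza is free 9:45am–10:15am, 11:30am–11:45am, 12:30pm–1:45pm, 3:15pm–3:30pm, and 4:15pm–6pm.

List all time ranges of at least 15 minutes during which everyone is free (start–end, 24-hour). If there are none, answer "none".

Sofia free within 07:30–18:00: 08:30–09:00, 09:45–13:00, 13:30–18:00.
Sofia ∩ Lars: 08:30–09:00, 10:15–12:45, 13:30–16:15.
Sofia ∩ Lars ∩ Dilnoza: 11:30–11:45, 12:30–12:45, 13:30–13:45, 15:15–15:30.
Windows ≥ 15 min: 11:30–11:45, 12:30–12:45, 13:30–13:45, 15:15–15:30.

11:30–11:45, 12:30–12:45, 13:30–13:45, 15:15–15:30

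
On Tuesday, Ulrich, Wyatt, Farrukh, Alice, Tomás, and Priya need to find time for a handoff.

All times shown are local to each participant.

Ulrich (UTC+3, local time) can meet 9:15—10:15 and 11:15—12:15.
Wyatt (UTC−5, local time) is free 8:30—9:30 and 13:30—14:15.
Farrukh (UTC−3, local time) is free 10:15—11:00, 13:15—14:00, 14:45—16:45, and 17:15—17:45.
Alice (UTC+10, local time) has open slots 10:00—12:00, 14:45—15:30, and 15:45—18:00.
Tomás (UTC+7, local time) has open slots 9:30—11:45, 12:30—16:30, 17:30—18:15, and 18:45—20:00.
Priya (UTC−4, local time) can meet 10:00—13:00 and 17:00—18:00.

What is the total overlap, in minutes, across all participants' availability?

0 minutes

Ulrich → UTC: 06:15–07:15, 08:15–09:15.
Wyatt → UTC: 13:30–14:30, 18:30–19:15.
Farrukh → UTC: 13:15–14:00, 16:15–17:00, 17:45–19:45, 20:15–20:45.
Alice → UTC: 00:00–02:00, 04:45–05:30, 05:45–08:00.
Tomás → UTC: 02:30–04:45, 05:30–09:30, 10:30–11:15, 11:45–13:00.
Priya → UTC: 14:00–17:00, 21:00–22:00.
Ulrich ∩ Wyatt: (none).
Ulrich ∩ Wyatt ∩ Farrukh: (none).
Ulrich ∩ Wyatt ∩ Farrukh ∩ Alice: (none).
Ulrich ∩ Wyatt ∩ Farrukh ∩ Alice ∩ Tomás: (none).
Ulrich ∩ Wyatt ∩ Farrukh ∩ Alice ∩ Tomás ∩ Priya: (none).
Total common minutes: 0.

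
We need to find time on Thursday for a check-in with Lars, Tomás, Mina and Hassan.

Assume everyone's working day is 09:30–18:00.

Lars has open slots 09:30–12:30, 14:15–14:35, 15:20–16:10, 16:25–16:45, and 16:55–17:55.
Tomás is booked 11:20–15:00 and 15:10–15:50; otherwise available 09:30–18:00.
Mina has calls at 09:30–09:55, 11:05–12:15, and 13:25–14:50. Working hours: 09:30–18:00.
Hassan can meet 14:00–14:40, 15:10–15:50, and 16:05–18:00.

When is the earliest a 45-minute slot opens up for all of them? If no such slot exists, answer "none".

16:55

Tomás free within 09:30–18:00: 09:30–11:20, 15:00–15:10, 15:50–18:00.
Mina free within 09:30–18:00: 09:55–11:05, 12:15–13:25, 14:50–18:00.
Lars ∩ Tomás: 09:30–11:20, 15:50–16:10, 16:25–16:45, 16:55–17:55.
Lars ∩ Tomás ∩ Mina: 09:55–11:05, 15:50–16:10, 16:25–16:45, 16:55–17:55.
Lars ∩ Tomás ∩ Mina ∩ Hassan: 16:05–16:10, 16:25–16:45, 16:55–17:55.
Windows ≥ 45 min: 16:55–17:55.
Earliest such window starts at 16:55.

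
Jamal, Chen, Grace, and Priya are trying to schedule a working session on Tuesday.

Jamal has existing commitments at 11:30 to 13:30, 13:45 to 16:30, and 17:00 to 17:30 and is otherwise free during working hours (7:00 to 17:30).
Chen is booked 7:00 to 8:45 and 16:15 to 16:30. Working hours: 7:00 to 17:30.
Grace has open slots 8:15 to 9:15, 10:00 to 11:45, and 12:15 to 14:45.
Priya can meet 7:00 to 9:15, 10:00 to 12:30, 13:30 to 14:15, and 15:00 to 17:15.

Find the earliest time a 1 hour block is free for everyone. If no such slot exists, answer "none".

10:00

Jamal free within 07:00–17:30: 07:00–11:30, 13:30–13:45, 16:30–17:00.
Chen free within 07:00–17:30: 08:45–16:15, 16:30–17:30.
Jamal ∩ Chen: 08:45–11:30, 13:30–13:45, 16:30–17:00.
Jamal ∩ Chen ∩ Grace: 08:45–09:15, 10:00–11:30, 13:30–13:45.
Jamal ∩ Chen ∩ Grace ∩ Priya: 08:45–09:15, 10:00–11:30, 13:30–13:45.
Windows ≥ 60 min: 10:00–11:30.
Earliest such window starts at 10:00.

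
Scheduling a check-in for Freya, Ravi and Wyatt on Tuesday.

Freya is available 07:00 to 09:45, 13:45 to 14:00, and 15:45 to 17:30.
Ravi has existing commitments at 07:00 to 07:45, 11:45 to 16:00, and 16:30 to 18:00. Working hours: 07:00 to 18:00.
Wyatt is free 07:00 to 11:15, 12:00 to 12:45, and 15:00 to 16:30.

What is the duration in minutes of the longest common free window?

Ravi free within 07:00–18:00: 07:45–11:45, 16:00–16:30.
Freya ∩ Ravi: 07:45–09:45, 16:00–16:30.
Freya ∩ Ravi ∩ Wyatt: 07:45–09:45, 16:00–16:30.
Common window lengths: 120, 30 min; longest is 120.

120 minutes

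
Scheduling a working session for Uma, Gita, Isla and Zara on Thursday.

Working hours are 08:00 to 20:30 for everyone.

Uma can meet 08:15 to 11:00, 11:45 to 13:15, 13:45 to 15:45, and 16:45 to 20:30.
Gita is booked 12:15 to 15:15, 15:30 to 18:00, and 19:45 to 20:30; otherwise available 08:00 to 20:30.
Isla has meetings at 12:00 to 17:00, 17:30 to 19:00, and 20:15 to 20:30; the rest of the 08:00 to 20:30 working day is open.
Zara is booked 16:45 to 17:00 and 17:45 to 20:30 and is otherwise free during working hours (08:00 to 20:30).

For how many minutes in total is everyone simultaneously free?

180 minutes

Gita free within 08:00–20:30: 08:00–12:15, 15:15–15:30, 18:00–19:45.
Isla free within 08:00–20:30: 08:00–12:00, 17:00–17:30, 19:00–20:15.
Zara free within 08:00–20:30: 08:00–16:45, 17:00–17:45.
Uma ∩ Gita: 08:15–11:00, 11:45–12:15, 15:15–15:30, 18:00–19:45.
Uma ∩ Gita ∩ Isla: 08:15–11:00, 11:45–12:00, 19:00–19:45.
Uma ∩ Gita ∩ Isla ∩ Zara: 08:15–11:00, 11:45–12:00.
Total common minutes: 165 + 15 = 180.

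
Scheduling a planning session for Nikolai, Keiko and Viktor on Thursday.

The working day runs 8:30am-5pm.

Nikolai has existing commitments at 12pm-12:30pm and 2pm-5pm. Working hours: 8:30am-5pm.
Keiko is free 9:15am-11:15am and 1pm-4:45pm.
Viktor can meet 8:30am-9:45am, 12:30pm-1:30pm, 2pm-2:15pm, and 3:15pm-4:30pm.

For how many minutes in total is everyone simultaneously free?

60 minutes

Nikolai free within 08:30–17:00: 08:30–12:00, 12:30–14:00.
Nikolai ∩ Keiko: 09:15–11:15, 13:00–14:00.
Nikolai ∩ Keiko ∩ Viktor: 09:15–09:45, 13:00–13:30.
Total common minutes: 30 + 30 = 60.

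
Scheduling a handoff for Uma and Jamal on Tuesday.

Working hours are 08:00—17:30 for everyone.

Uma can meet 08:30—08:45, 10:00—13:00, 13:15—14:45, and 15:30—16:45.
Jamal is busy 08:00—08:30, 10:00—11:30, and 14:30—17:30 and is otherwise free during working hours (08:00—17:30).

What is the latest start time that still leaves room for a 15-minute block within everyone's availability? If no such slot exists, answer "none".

14:15

Jamal free within 08:00–17:30: 08:30–10:00, 11:30–14:30.
Uma ∩ Jamal: 08:30–08:45, 11:30–13:00, 13:15–14:30.
Windows ≥ 15 min: 08:30–08:45, 11:30–13:00, 13:15–14:30.
Latest start in the last window 13:15–14:30 is 14:30 − 15 min = 14:15.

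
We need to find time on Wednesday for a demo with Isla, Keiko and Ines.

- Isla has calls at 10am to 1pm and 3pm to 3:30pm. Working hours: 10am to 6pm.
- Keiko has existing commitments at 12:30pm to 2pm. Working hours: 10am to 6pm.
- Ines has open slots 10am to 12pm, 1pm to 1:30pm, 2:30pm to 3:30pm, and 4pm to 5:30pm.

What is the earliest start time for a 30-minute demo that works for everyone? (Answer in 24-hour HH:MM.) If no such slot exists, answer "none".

14:30

Isla free within 10:00–18:00: 13:00–15:00, 15:30–18:00.
Keiko free within 10:00–18:00: 10:00–12:30, 14:00–18:00.
Isla ∩ Keiko: 14:00–15:00, 15:30–18:00.
Isla ∩ Keiko ∩ Ines: 14:30–15:00, 16:00–17:30.
Windows ≥ 30 min: 14:30–15:00, 16:00–17:30.
Earliest such window starts at 14:30.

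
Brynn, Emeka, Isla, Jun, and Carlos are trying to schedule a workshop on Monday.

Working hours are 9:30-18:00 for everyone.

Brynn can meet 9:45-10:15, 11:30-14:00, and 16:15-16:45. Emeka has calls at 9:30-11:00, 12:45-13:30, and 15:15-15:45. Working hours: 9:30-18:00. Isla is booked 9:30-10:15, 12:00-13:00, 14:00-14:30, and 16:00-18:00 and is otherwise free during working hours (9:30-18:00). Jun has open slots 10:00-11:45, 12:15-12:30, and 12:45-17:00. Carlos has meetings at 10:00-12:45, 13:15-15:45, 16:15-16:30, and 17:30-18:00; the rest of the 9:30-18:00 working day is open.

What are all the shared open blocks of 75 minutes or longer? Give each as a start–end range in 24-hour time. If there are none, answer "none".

none

Emeka free within 09:30–18:00: 11:00–12:45, 13:30–15:15, 15:45–18:00.
Isla free within 09:30–18:00: 10:15–12:00, 13:00–14:00, 14:30–16:00.
Carlos free within 09:30–18:00: 09:30–10:00, 12:45–13:15, 15:45–16:15, 16:30–17:30.
Brynn ∩ Emeka: 11:30–12:45, 13:30–14:00, 16:15–16:45.
Brynn ∩ Emeka ∩ Isla: 11:30–12:00, 13:30–14:00.
Brynn ∩ Emeka ∩ Isla ∩ Jun: 11:30–11:45, 13:30–14:00.
Brynn ∩ Emeka ∩ Isla ∩ Jun ∩ Carlos: (none).
Windows ≥ 75 min: (none).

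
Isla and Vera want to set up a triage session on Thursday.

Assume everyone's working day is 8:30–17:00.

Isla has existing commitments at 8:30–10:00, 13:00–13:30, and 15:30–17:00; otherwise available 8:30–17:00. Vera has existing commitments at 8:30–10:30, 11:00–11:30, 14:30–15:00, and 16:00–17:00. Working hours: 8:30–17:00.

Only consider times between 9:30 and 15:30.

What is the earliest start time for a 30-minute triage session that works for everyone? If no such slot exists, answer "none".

Isla free within 08:30–17:00: 10:00–13:00, 13:30–15:30.
Vera free within 08:30–17:00: 10:30–11:00, 11:30–14:30, 15:00–16:00.
Isla ∩ Vera: 10:30–11:00, 11:30–13:00, 13:30–14:30, 15:00–15:30.
Restricted to 09:30–15:30: 10:30–11:00, 11:30–13:00, 13:30–14:30, 15:00–15:30.
Windows ≥ 30 min: 10:30–11:00, 11:30–13:00, 13:30–14:30, 15:00–15:30.
Earliest such window starts at 10:30.

10:30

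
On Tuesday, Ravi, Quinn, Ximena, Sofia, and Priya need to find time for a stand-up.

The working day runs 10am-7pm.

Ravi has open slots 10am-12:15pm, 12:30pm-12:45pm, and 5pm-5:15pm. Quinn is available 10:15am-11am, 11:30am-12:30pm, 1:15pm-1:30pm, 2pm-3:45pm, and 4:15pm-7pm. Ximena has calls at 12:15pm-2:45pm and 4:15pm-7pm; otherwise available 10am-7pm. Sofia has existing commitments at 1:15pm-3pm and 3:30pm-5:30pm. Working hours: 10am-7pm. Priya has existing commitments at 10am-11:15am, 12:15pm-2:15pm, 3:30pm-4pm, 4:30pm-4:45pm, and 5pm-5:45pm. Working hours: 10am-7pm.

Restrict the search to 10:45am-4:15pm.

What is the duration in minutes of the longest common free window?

45 minutes

Ximena free within 10:00–19:00: 10:00–12:15, 14:45–16:15.
Sofia free within 10:00–19:00: 10:00–13:15, 15:00–15:30, 17:30–19:00.
Priya free within 10:00–19:00: 11:15–12:15, 14:15–15:30, 16:00–16:30, 16:45–17:00, 17:45–19:00.
Ravi ∩ Quinn: 10:15–11:00, 11:30–12:15, 17:00–17:15.
Ravi ∩ Quinn ∩ Ximena: 10:15–11:00, 11:30–12:15.
Ravi ∩ Quinn ∩ Ximena ∩ Sofia: 10:15–11:00, 11:30–12:15.
Ravi ∩ Quinn ∩ Ximena ∩ Sofia ∩ Priya: 11:30–12:15.
Restricted to 10:45–16:15: 11:30–12:15.
Single common window of 45 minutes.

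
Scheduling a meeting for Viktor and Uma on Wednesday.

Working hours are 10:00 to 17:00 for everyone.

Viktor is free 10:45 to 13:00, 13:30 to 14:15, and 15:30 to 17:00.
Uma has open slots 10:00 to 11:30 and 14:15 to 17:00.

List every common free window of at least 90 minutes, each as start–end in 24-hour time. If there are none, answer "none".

Viktor ∩ Uma: 10:45–11:30, 15:30–17:00.
Windows ≥ 90 min: 15:30–17:00.

15:30–17:00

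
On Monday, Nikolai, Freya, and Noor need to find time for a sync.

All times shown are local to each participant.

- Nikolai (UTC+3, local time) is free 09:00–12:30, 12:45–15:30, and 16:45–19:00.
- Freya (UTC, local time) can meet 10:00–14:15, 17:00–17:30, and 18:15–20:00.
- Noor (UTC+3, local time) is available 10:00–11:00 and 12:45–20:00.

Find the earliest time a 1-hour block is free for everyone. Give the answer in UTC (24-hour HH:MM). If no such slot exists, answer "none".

10:00

Nikolai → UTC: 06:00–09:30, 09:45–12:30, 13:45–16:00.
Freya → UTC: 10:00–14:15, 17:00–17:30, 18:15–20:00.
Noor → UTC: 07:00–08:00, 09:45–17:00.
Nikolai ∩ Freya: 10:00–12:30, 13:45–14:15.
Nikolai ∩ Freya ∩ Noor: 10:00–12:30, 13:45–14:15.
Windows ≥ 60 min: 10:00–12:30.
Earliest such window starts at 10:00.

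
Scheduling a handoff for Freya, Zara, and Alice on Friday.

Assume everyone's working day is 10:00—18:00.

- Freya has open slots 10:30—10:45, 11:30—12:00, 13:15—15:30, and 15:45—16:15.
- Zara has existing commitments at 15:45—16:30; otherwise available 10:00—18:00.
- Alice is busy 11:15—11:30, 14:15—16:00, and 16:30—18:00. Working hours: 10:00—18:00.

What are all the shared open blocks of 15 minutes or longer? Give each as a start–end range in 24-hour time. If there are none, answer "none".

Zara free within 10:00–18:00: 10:00–15:45, 16:30–18:00.
Alice free within 10:00–18:00: 10:00–11:15, 11:30–14:15, 16:00–16:30.
Freya ∩ Zara: 10:30–10:45, 11:30–12:00, 13:15–15:30.
Freya ∩ Zara ∩ Alice: 10:30–10:45, 11:30–12:00, 13:15–14:15.
Windows ≥ 15 min: 10:30–10:45, 11:30–12:00, 13:15–14:15.

10:30–10:45, 11:30–12:00, 13:15–14:15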